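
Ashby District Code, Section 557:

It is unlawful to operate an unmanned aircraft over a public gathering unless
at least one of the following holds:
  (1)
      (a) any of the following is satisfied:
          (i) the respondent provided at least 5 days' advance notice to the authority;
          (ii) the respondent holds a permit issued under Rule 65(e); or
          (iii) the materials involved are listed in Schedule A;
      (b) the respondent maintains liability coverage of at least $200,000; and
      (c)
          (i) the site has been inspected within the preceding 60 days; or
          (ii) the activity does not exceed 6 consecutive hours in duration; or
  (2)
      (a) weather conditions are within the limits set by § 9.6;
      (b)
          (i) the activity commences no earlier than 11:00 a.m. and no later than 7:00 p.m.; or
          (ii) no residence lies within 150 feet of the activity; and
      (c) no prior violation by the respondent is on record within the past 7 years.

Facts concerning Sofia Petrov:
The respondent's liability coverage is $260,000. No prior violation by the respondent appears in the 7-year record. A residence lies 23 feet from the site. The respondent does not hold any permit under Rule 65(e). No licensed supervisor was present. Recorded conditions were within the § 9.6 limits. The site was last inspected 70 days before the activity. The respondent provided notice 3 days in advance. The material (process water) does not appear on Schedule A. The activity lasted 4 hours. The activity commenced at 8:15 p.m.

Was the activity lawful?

No — unlawful.

(i) ≥5 days' notice — not satisfied.
(ii) holds permit — not satisfied.
(iii) Schedule A material — not satisfied.
(a) = F OR F OR F = false.
(b) coverage ≥ $200,000 — met.
(i) site inspected — not met.
(ii) ≤ 6 hrs duration — holds.
So (c) is satisfied (F OR T).
(1): F AND T AND T → false.
(a) weather ok — holds.
(i) start within hours — not satisfied.
(ii) no residence in 150 ft — fails.
So (b) is not satisfied (F OR F).
(c) no prior violation — satisfied.
So (2) is not satisfied (T AND F AND T).
So Overall is not satisfied (F OR F).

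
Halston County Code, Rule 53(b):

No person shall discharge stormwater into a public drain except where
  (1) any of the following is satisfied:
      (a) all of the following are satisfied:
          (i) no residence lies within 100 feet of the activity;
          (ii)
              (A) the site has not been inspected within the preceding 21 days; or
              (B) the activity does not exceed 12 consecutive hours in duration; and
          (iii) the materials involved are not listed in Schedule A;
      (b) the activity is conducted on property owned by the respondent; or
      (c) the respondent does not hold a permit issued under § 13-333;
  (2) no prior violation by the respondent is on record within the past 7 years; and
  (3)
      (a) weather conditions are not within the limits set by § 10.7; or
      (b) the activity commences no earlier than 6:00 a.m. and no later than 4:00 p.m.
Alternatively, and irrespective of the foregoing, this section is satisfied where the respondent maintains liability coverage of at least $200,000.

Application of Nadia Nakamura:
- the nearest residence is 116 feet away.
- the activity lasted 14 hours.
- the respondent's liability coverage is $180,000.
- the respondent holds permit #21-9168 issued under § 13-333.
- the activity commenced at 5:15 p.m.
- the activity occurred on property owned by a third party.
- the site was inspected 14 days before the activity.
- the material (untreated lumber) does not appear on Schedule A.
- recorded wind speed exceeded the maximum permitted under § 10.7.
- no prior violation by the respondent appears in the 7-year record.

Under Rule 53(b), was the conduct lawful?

(i) no residence in 100 ft — met.
(A) not (site inspected) — not satisfied.
(B) ≤ 12 hrs duration — not satisfied.
So (ii) is not satisfied (F OR F).
(iii) not (Schedule A material) — holds.
(a): T AND F AND T → false.
(b) own property — not satisfied.
(c) not (holds permit) — fails.
(1): F OR F OR F → false.
(2) no prior violation — holds.
(a) not (weather ok) — holds.
(b) start within hours — not satisfied.
(3): T OR F → true.
Overall = F AND T AND T = false.
Exception (coverage ≥ $200,000) — not satisfied.
Result: main false OR exception false → false.

No — unlawful.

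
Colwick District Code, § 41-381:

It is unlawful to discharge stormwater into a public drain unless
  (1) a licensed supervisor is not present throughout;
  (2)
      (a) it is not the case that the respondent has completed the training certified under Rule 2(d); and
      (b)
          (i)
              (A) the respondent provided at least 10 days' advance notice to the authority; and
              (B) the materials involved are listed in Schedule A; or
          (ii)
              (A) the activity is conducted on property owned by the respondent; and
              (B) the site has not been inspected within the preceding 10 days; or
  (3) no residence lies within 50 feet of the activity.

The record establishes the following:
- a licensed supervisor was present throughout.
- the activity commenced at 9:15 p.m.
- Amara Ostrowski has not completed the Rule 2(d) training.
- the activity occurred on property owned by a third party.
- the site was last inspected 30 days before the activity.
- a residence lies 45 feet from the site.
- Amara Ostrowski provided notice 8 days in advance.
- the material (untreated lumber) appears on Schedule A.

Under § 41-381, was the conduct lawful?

No — unlawful.

(1) not (supervisor present) — fails.
(a) not (training certified) — satisfied.
(A) ≥10 days' notice — not satisfied.
(B) Schedule A material — holds.
(i): F AND T → false.
(A) own property — not satisfied.
(B) not (site inspected) — met.
(ii) = F AND T = false.
(b) = F OR F = false.
(2): T AND F → false.
(3) no residence in 50 ft — not met.
Overall = F OR F OR F = false.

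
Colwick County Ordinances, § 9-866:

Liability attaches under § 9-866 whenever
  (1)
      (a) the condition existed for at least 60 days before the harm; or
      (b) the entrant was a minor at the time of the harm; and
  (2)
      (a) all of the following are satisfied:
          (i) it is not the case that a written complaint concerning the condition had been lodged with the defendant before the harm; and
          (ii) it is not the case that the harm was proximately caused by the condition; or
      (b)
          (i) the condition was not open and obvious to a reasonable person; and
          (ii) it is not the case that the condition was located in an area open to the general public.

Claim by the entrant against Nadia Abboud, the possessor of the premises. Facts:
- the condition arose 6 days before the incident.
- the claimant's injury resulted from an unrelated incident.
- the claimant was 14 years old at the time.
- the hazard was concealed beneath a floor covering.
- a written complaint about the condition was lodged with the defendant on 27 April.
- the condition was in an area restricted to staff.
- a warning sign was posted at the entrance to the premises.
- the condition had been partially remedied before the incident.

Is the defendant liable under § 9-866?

(a) condition ≥60 days old — not satisfied.
(b) entrant a minor — satisfied.
So (1) is satisfied (F OR T).
(i) not (complaint lodged) — fails.
(ii) not (proximate cause) — holds.
So (a) is not satisfied (F AND T).
(i) not open/obvious — met.
(ii) not (public area) — met.
So (b) is satisfied (T AND T).
(2): F OR T → true.
Overall: T AND T → true.

Yes — liable.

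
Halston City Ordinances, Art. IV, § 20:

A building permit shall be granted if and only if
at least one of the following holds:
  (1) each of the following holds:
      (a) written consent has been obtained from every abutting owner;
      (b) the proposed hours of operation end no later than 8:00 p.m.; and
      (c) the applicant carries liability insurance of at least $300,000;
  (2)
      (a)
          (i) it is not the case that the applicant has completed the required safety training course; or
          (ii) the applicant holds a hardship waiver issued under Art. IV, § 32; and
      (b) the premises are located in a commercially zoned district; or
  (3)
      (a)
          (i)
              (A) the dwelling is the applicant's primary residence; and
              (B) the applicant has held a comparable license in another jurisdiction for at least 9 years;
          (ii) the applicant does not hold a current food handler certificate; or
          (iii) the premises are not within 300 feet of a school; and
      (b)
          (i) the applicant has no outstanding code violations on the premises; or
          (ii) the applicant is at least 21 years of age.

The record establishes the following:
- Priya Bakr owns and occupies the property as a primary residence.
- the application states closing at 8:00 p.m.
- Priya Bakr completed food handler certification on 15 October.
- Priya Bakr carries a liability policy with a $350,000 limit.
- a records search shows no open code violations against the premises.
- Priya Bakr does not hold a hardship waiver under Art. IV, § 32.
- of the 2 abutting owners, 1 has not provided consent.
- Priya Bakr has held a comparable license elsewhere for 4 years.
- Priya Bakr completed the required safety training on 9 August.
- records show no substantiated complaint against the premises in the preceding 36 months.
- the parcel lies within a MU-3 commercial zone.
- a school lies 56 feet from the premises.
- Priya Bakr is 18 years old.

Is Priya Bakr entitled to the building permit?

No — denied.

(a) all abutters consent — fails.
(b) closes by 8 p.m. — satisfied.
(c) insurance ≥ $300,000 — satisfied.
So (1) is not satisfied (F AND T AND T).
(i) not (safety training) — not met.
(ii) hardship waiver — fails.
(a) = F OR F = false.
(b) commercially zoned — holds.
So (2) is not satisfied (F AND T).
(A) primary residence — holds.
(B) prior license ≥ 9 yr — not satisfied.
(i) = T AND F = false.
(ii) not (food handler cert.) — not met.
(iii) ≥300 ft from school — not met.
So (a) is not satisfied (F OR F OR F).
(i) no code violations — holds.
(ii) age ≥ 21 — fails.
(b): T OR F → true.
(3) = F AND T = false.
So Overall is not satisfied (F OR F OR F).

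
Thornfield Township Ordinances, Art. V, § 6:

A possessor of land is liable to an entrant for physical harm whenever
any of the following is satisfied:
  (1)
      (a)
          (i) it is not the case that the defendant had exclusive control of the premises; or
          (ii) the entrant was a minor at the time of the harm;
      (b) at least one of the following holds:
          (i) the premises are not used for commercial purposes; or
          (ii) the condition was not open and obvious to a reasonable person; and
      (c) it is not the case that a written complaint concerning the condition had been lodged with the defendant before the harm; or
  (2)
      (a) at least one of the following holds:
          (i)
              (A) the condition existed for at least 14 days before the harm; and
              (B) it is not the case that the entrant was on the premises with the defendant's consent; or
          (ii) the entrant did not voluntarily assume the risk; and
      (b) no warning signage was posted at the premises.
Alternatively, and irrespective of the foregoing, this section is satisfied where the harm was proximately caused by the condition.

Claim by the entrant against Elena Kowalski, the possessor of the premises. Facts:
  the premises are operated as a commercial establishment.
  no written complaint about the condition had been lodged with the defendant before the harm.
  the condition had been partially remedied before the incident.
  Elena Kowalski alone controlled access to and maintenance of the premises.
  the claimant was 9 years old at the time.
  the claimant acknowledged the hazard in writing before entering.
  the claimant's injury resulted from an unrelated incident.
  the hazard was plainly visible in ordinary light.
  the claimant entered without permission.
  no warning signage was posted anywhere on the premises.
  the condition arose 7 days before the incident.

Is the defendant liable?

No — not liable.

(i) not (exclusive control) — fails.
(ii) entrant a minor — met.
(a): F OR T → true.
(i) not (commercial use) — not met.
(ii) not open/obvious — fails.
So (b) is not satisfied (F OR F).
(c) not (complaint lodged) — satisfied.
(1) = T AND F AND T = false.
(A) condition ≥14 days old — not met.
(B) not (consent to enter) — holds.
So (i) is not satisfied (F AND T).
(ii) no assumed risk — not met.
(a): F OR F → false.
(b) no signage posted — holds.
(2) = F AND T = false.
Overall = F OR F = false.
Exception (proximate cause) — not satisfied.
Result: main false OR exception false → false.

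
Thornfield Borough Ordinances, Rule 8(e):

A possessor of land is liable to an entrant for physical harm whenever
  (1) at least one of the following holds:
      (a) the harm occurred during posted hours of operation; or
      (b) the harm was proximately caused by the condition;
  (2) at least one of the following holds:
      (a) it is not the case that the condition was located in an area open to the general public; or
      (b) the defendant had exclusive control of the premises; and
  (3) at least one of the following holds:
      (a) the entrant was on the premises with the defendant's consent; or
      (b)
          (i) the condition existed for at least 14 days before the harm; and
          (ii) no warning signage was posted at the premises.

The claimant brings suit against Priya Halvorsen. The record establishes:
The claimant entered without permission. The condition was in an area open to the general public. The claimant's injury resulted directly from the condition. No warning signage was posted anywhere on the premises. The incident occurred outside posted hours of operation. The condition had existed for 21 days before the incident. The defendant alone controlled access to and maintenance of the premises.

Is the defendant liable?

(a) during posted hours — fails.
(b) proximate cause — satisfied.
So (1) is satisfied (F OR T).
(a) not (public area) — not met.
(b) exclusive control — holds.
(2) = F OR T = true.
(a) consent to enter — fails.
(i) condition ≥14 days old — satisfied.
(ii) no signage posted — met.
(b) = T AND T = true.
So (3) is satisfied (F OR T).
So Overall is satisfied (T AND T AND T).

Yes — liable.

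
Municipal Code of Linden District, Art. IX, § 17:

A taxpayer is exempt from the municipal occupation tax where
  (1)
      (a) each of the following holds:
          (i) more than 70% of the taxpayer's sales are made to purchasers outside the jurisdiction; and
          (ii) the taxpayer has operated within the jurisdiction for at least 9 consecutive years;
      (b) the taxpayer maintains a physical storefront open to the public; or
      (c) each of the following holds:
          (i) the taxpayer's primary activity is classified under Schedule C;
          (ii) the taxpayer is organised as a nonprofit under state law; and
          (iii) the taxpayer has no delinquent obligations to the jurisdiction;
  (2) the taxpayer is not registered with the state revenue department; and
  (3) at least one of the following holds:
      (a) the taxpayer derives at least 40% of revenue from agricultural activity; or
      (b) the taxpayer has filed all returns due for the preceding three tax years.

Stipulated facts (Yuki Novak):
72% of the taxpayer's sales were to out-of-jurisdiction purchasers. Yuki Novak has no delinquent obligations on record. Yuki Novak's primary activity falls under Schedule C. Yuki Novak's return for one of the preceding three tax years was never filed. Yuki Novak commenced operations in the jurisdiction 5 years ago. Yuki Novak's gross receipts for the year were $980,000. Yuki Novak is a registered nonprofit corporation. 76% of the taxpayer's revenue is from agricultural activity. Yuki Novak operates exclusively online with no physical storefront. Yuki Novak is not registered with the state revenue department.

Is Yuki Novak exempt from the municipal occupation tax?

Yes — exempt.

(i) >70% out-of-jur. sales — holds.
(ii) ≥ 9 yrs in jurisdiction — not satisfied.
(a): T AND F → false.
(b) has storefront — not met.
(i) Schedule C activity — satisfied.
(ii) nonprofit — met.
(iii) no delinquency — satisfied.
So (c) is satisfied (T AND T AND T).
(1) = F OR F OR T = true.
(2) not (state-registered) — holds.
(a) ≥40% agricultural — met.
(b) returns current — not met.
So (3) is satisfied (T OR F).
Overall = T AND T AND T = true.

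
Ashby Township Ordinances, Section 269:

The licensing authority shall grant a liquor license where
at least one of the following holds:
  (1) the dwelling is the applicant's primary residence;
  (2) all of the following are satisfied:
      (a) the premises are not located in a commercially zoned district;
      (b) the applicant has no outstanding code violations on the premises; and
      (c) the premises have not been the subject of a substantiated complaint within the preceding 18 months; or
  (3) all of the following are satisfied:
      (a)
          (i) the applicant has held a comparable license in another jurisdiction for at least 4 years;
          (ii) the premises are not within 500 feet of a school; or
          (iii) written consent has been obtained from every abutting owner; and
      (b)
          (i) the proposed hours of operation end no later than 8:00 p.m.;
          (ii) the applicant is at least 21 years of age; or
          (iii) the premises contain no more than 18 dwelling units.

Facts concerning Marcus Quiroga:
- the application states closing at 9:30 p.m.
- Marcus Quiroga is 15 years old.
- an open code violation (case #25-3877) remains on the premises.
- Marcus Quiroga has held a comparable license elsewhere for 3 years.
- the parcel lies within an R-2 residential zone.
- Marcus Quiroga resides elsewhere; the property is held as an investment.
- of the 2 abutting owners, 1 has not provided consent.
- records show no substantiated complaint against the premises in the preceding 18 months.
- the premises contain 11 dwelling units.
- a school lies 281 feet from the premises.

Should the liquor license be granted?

(1) primary residence — not met.
(a) not (commercially zoned) — met.
(b) no code violations — not satisfied.
(c) no complaint in 18 mo. — holds.
So (2) is not satisfied (T AND F AND T).
(i) prior license ≥ 4 yr — not met.
(ii) ≥500 ft from school — not satisfied.
(iii) all abutters consent — not satisfied.
(a): F OR F OR F → false.
(i) closes by 8 p.m. — not met.
(ii) age ≥ 21 — fails.
(iii) ≤ 18 units — holds.
(b) = F OR F OR T = true.
(3): F AND T → false.
Overall = F OR F OR F = false.

No — denied.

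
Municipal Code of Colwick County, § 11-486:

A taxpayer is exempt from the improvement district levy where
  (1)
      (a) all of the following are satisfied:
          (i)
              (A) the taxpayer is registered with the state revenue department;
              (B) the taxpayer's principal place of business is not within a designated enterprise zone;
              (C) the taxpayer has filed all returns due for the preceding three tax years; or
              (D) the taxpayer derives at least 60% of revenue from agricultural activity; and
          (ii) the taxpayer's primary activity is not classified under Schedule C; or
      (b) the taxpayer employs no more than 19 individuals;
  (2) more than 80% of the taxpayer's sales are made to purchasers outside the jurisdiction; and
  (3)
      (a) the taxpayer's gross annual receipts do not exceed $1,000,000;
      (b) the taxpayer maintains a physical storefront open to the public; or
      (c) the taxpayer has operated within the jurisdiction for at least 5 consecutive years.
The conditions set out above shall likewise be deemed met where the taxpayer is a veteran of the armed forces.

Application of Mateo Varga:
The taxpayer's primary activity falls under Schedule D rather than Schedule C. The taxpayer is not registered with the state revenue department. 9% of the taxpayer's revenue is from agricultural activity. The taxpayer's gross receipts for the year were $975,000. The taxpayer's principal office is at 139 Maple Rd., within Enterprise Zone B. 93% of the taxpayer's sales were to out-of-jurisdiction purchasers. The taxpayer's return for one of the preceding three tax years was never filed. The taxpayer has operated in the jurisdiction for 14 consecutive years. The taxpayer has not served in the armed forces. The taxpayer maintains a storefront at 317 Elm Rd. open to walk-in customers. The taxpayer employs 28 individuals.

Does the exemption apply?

No — not exempt.

(A) state-registered — fails.
(B) not (in enterprise zone) — not met.
(C) returns current — fails.
(D) ≥60% agricultural — fails.
(i): F OR F OR F OR F → false.
(ii) not (Schedule C activity) — met.
(a): F AND T → false.
(b) ≤ 19 employees — not met.
(1): F OR F → false.
(2) >80% out-of-jur. sales — holds.
(a) receipts ≤ $1,000,000 — holds.
(b) has storefront — met.
(c) ≥ 5 yrs in jurisdiction — satisfied.
(3): T OR T OR T → true.
Overall = F AND T AND T = false.
Exception (veteran) — not satisfied.
Result: main false OR exception false → false.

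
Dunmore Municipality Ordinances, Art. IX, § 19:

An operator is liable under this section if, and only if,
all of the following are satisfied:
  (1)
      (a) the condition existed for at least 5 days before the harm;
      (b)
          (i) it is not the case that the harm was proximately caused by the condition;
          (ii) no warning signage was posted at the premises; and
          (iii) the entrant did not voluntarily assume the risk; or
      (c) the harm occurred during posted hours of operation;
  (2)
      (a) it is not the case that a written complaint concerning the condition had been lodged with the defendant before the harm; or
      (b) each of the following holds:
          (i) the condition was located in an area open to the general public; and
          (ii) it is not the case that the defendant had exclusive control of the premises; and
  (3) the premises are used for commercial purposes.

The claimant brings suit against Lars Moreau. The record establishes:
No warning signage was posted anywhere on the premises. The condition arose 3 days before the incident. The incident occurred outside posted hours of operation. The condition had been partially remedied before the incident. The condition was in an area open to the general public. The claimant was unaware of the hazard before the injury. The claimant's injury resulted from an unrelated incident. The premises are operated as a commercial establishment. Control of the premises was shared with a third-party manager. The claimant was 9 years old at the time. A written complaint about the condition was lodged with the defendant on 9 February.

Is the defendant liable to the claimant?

(a) condition ≥5 days old — not met.
(i) not (proximate cause) — satisfied.
(ii) no signage posted — holds.
(iii) no assumed risk — holds.
(b): T AND T AND T → true.
(c) during posted hours — not met.
(1): F OR T OR F → true.
(a) not (complaint lodged) — fails.
(i) public area — met.
(ii) not (exclusive control) — satisfied.
(b) = T AND T = true.
So (2) is satisfied (F OR T).
(3) commercial use — met.
Overall = T AND T AND T = true.

Yes — liable.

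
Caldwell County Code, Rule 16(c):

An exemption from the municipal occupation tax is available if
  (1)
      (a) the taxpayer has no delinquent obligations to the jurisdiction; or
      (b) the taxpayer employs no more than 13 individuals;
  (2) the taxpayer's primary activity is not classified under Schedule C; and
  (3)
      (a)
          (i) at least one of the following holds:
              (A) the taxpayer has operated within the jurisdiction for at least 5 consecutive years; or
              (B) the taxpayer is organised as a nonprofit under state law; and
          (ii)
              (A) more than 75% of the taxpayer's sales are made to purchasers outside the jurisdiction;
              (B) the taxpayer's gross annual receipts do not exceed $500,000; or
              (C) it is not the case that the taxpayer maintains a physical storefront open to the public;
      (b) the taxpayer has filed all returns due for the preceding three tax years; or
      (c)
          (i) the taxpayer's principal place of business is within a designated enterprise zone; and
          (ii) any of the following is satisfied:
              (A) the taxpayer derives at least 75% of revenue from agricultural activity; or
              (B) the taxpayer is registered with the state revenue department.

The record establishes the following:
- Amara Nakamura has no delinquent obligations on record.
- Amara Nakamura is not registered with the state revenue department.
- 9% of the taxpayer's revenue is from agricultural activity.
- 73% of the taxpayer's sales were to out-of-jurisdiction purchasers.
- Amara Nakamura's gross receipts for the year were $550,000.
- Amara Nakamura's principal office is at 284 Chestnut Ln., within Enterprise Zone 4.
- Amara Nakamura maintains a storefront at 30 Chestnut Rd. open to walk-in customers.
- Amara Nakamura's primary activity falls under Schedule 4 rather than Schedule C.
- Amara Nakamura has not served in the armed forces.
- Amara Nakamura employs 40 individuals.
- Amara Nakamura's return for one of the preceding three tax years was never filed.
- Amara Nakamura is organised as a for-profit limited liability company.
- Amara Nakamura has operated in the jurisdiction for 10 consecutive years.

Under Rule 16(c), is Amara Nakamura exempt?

(a) no delinquency — holds.
(b) ≤ 13 employees — not satisfied.
(1): T OR F → true.
(2) not (Schedule C activity) — satisfied.
(A) ≥ 5 yrs in jurisdiction — holds.
(B) nonprofit — not met.
(i): T OR F → true.
(A) >75% out-of-jur. sales — not satisfied.
(B) receipts ≤ $500,000 — not satisfied.
(C) not (has storefront) — not satisfied.
(ii): F OR F OR F → false.
(a) = T AND F = false.
(b) returns current — fails.
(i) in enterprise zone — satisfied.
(A) ≥75% agricultural — not satisfied.
(B) state-registered — not satisfied.
So (ii) is not satisfied (F OR F).
(c): T AND F → false.
(3) = F OR F OR F = false.
Overall = T AND T AND F = false.

No — not exempt.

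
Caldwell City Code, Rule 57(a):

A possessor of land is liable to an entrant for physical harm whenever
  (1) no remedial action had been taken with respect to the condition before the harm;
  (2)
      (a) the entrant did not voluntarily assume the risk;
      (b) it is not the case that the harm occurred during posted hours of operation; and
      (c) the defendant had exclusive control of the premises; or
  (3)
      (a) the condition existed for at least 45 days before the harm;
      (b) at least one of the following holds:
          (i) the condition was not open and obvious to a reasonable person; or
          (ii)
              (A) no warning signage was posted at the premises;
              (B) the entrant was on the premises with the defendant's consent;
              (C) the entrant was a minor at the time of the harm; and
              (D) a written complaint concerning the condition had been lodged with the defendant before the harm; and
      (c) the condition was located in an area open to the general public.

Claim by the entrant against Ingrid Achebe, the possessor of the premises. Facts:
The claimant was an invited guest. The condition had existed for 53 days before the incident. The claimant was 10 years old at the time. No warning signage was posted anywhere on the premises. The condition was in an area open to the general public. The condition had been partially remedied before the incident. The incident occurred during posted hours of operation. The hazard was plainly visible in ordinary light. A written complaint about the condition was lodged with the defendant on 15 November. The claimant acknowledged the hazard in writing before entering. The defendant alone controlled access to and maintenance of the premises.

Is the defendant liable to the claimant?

Yes — liable.

(1) no remedial action — fails.
(a) no assumed risk — fails.
(b) not (during posted hours) — not satisfied.
(c) exclusive control — met.
(2): F AND F AND T → false.
(a) condition ≥45 days old — met.
(i) not open/obvious — fails.
(A) no signage posted — met.
(B) consent to enter — satisfied.
(C) entrant a minor — holds.
(D) complaint lodged — satisfied.
(ii) = T AND T AND T AND T = true.
So (b) is satisfied (F OR T).
(c) public area — satisfied.
(3) = T AND T AND T = true.
So Overall is satisfied (F OR F OR T).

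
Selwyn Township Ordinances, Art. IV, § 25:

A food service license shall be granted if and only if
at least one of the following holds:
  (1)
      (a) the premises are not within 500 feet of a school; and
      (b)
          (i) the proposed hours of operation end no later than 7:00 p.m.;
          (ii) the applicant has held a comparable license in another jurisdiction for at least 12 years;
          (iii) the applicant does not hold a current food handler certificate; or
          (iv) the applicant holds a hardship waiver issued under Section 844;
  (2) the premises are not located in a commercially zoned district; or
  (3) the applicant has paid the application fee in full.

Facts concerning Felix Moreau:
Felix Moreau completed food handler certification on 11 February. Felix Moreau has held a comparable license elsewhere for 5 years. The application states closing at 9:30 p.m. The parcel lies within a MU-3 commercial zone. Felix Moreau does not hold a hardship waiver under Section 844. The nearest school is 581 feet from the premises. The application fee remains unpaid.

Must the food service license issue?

No — denied.

(a) ≥500 ft from school — holds.
(i) closes by 7 p.m. — fails.
(ii) prior license ≥ 12 yr — not met.
(iii) not (food handler cert.) — not met.
(iv) hardship waiver — not met.
(b) = F OR F OR F OR F = false.
(1): T AND F → false.
(2) not (commercially zoned) — fails.
(3) fee paid — not satisfied.
So Overall is not satisfied (F OR F OR F).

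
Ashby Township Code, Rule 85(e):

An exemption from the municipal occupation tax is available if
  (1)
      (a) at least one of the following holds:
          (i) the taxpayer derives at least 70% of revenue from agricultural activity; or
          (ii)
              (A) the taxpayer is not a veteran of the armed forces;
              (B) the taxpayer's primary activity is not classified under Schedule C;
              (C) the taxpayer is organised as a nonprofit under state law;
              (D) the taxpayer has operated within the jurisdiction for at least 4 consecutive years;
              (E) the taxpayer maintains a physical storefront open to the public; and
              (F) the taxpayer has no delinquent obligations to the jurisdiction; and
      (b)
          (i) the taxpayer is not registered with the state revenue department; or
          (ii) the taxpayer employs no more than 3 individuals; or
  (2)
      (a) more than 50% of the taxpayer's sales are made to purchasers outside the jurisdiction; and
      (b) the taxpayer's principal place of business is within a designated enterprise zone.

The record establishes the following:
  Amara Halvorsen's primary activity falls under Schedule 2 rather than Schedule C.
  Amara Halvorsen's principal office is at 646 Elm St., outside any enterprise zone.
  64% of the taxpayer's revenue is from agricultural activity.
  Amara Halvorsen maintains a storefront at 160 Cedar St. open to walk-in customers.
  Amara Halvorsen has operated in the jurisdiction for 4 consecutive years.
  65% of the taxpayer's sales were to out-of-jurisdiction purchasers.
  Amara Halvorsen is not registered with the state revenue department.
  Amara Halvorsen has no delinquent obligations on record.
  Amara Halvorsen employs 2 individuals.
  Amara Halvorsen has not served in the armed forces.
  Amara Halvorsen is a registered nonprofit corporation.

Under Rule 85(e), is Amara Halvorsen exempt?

Yes — exempt.

(i) ≥70% agricultural — not met.
(A) not (veteran) — satisfied.
(B) not (Schedule C activity) — holds.
(C) nonprofit — holds.
(D) ≥ 4 yrs in jurisdiction — met.
(E) has storefront — met.
(F) no delinquency — satisfied.
(ii): T AND T AND T AND T AND T AND T → true.
(a): F OR T → true.
(i) not (state-registered) — met.
(ii) ≤ 3 employees — met.
(b) = T OR T = true.
(1): T AND T → true.
(a) >50% out-of-jur. sales — satisfied.
(b) in enterprise zone — not satisfied.
(2): T AND F → false.
So Overall is satisfied (T OR F).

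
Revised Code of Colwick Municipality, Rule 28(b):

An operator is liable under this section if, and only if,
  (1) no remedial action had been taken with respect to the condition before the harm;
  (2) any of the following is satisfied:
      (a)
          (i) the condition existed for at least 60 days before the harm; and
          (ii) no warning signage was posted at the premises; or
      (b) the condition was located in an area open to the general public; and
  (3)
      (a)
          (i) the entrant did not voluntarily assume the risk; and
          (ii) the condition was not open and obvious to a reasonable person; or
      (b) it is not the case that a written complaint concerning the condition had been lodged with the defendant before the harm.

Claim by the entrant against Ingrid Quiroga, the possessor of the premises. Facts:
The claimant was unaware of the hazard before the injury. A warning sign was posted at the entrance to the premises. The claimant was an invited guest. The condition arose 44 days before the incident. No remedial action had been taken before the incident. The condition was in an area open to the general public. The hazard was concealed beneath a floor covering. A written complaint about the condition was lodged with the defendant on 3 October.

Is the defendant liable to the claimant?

(1) no remedial action — holds.
(i) condition ≥60 days old — not met.
(ii) no signage posted — not met.
So (a) is not satisfied (F AND F).
(b) public area — satisfied.
So (2) is satisfied (F OR T).
(i) no assumed risk — holds.
(ii) not open/obvious — met.
So (a) is satisfied (T AND T).
(b) not (complaint lodged) — not satisfied.
(3): T OR F → true.
Overall: T AND T AND T → true.

Yes — liable.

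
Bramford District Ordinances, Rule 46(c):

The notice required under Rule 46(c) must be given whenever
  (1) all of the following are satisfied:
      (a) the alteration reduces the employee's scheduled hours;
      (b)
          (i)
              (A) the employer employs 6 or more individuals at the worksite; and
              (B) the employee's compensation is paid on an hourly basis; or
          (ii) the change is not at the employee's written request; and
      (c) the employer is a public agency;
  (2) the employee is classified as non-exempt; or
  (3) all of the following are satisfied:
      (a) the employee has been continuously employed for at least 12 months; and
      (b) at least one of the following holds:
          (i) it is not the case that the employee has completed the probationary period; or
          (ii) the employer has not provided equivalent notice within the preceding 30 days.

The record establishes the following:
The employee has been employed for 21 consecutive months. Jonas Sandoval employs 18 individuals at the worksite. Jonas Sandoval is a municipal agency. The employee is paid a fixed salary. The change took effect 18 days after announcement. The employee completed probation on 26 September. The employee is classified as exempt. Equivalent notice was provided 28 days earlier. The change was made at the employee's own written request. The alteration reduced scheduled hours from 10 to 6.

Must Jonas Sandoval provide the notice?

No — not required.

(a) hours reduced — met.
(A) ≥ 6 at site — holds.
(B) hourly-paid — not satisfied.
So (i) is not satisfied (T AND F).
(ii) not employee-requested — not met.
(b): F OR F → false.
(c) public agency — satisfied.
So (1) is not satisfied (T AND F AND T).
(2) non-exempt — fails.
(a) tenure ≥ 12 mo. — satisfied.
(i) not (past probation) — not satisfied.
(ii) no recent notice — not satisfied.
So (b) is not satisfied (F OR F).
(3) = T AND F = false.
Overall: F OR F OR F → false.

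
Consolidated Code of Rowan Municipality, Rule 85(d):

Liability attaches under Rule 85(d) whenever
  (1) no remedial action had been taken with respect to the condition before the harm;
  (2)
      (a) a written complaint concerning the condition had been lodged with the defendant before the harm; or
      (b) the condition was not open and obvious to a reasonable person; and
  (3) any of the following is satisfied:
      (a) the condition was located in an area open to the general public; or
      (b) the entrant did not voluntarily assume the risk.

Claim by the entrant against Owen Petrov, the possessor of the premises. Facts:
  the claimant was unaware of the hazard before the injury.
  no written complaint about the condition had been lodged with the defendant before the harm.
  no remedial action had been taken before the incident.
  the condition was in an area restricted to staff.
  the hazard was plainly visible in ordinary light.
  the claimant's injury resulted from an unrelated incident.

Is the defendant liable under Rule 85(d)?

No — not liable.

(1) no remedial action — met.
(a) complaint lodged — fails.
(b) not open/obvious — fails.
(2): F OR F → false.
(a) public area — fails.
(b) no assumed risk — holds.
(3): F OR T → true.
Overall = T AND F AND T = false.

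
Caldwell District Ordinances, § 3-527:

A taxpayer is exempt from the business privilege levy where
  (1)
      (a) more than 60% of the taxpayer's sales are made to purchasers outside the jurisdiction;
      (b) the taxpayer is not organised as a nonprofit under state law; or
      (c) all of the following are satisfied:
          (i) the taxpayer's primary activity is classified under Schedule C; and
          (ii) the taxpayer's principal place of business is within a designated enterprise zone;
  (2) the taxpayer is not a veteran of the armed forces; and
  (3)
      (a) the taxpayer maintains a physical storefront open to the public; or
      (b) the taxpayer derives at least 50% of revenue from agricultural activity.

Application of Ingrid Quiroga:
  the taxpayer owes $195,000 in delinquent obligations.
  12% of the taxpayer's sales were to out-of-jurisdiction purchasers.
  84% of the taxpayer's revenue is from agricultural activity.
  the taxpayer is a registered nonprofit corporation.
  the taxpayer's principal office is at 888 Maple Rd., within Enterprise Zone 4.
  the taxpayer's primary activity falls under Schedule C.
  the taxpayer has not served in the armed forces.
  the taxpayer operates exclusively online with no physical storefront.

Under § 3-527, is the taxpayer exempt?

Yes — exempt.

(a) >60% out-of-jur. sales — not satisfied.
(b) not (nonprofit) — fails.
(i) Schedule C activity — met.
(ii) in enterprise zone — met.
(c): T AND T → true.
(1): F OR F OR T → true.
(2) not (veteran) — satisfied.
(a) has storefront — not satisfied.
(b) ≥50% agricultural — satisfied.
(3): F OR T → true.
Overall = T AND T AND T = true.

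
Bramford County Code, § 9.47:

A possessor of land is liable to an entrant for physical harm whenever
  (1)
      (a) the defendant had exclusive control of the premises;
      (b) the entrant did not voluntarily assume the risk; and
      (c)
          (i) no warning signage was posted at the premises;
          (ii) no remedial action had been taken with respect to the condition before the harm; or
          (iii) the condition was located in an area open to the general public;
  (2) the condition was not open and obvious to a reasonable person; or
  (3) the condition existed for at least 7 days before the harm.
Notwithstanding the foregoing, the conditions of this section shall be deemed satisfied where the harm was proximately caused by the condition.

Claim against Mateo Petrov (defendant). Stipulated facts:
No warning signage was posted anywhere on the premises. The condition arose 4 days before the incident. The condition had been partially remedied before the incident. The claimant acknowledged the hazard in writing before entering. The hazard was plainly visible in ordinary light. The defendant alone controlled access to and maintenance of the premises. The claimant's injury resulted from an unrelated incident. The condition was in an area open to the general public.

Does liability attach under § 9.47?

(a) exclusive control — satisfied.
(b) no assumed risk — not satisfied.
(i) no signage posted — met.
(ii) no remedial action — fails.
(iii) public area — met.
(c) = T OR F OR T = true.
(1): T AND F AND T → false.
(2) not open/obvious — not met.
(3) condition ≥7 days old — fails.
Overall: F OR F OR F → false.
Exception (proximate cause) — not satisfied.
Result: main false OR exception false → false.

No — not liable.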